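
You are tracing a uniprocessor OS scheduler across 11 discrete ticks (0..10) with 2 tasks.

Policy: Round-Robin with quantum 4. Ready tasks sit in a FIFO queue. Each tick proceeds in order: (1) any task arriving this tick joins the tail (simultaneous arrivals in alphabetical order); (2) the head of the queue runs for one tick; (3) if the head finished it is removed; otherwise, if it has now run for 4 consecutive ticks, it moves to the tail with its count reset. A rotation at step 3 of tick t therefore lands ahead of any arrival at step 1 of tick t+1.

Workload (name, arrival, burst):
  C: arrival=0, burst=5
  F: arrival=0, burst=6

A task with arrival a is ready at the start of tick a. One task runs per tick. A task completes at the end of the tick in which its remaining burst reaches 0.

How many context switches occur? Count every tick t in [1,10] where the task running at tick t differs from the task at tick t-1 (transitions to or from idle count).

t=0: queue=[C,F] q_used=0 → run C
t=1: queue=[C,F] q_used=1 → run C
t=2: queue=[C,F] q_used=2 → run C
t=3: queue=[C,F] q_used=3 → run C
t=4: queue=[F,C] q_used=0 → run F
t=5: queue=[F,C] q_used=1 → run F
t=6: queue=[F,C] q_used=2 → run F
t=7: queue=[F,C] q_used=3 → run F
t=8: queue=[C,F] q_used=0 → run C
t=9: queue=[F] q_used=0 → run F
t=10: queue=[F] q_used=1 → run F

context switches = 3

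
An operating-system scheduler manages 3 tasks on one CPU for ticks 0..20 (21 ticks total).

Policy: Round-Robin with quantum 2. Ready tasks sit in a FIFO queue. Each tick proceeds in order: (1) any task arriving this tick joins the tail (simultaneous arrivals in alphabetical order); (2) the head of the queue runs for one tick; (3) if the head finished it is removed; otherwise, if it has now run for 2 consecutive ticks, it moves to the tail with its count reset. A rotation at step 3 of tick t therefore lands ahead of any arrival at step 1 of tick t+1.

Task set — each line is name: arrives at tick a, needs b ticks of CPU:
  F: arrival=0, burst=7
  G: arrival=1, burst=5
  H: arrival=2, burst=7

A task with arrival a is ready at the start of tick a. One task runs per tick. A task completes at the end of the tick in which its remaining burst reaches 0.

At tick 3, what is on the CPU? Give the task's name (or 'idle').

running at tick 3 = G

t=0: queue=[F] q_used=0 → run F
t=1: queue=[F,G] q_used=1 → run F
t=2: queue=[G,F,H] q_used=0 → run G
t=3: queue=[G,F,H] q_used=1 → run G
t=4: queue=[F,H,G] q_used=0 → run F
t=5: queue=[F,H,G] q_used=1 → run F
t=6: queue=[H,G,F] q_used=0 → run H
t=7: queue=[H,G,F] q_used=1 → run H
t=8: queue=[G,F,H] q_used=0 → run G
t=9: queue=[G,F,H] q_used=1 → run G
t=10: queue=[F,H,G] q_used=0 → run F
t=11: queue=[F,H,G] q_used=1 → run F
t=12: queue=[H,G,F] q_used=0 → run H
t=13: queue=[H,G,F] q_used=1 → run H
t=14: queue=[G,F,H] q_used=0 → run G
t=15: queue=[F,H] q_used=0 → run F
t=16: queue=[H] q_used=0 → run H
t=17: queue=[H] q_used=1 → run H
t=18: queue=[H] q_used=0 → run H
t=19: (idle)
t=20: (idle)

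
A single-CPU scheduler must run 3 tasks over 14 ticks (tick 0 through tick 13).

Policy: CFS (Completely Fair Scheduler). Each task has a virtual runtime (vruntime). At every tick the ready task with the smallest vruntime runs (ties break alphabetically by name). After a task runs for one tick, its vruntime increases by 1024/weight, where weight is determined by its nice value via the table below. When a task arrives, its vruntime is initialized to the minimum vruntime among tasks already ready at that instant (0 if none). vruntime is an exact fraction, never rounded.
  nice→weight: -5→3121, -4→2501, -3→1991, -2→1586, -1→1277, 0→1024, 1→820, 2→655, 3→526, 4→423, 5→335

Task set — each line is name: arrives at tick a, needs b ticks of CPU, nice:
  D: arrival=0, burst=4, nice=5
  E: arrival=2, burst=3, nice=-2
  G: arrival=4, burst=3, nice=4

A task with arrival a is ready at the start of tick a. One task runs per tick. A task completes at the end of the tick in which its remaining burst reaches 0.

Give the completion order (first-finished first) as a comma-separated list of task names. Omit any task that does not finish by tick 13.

t=0: vr[D=0] → run D
t=1: vr[D=1024/335] → run D
t=2: vr[D=2048/335 E=2048/335] → run D
t=3: vr[D=3072/335 E=2048/335] → run E
t=4: vr[D=3072/335 E=1795584/265655 G=1795584/265655] → run E
t=5: vr[D=3072/335 E=1967104/265655 G=1795584/265655] → run G
t=6: vr[D=3072/335 E=1967104/265655 G=1031562752/112372065] → run E
t=7: vr[D=3072/335 G=1031562752/112372065] → run D
t=8: vr[G=1031562752/112372065] → run G
t=9: vr[G=1303593472/112372065] → run G
t=10: (idle)
t=11: (idle)
t=12: (idle)
t=13: (idle)

completion order = E, D, G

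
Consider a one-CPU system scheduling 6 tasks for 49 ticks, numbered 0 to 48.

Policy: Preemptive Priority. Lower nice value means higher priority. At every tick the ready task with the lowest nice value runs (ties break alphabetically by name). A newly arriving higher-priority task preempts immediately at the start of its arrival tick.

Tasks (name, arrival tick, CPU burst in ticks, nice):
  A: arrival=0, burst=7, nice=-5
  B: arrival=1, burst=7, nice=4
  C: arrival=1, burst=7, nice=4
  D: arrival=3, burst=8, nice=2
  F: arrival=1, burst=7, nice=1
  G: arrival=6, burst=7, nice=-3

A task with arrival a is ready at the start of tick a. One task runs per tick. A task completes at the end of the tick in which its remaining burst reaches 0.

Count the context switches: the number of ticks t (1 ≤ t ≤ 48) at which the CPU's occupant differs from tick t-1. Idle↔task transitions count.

context switches = 6

t=0: ready={A} → run A
t=1: ready={A,B,C,F} → run A
t=2: ready={A,B,C,F} → run A
t=3: ready={A,B,C,D,F} → run A
t=4: ready={A,B,C,D,F} → run A
t=5: ready={A,B,C,D,F} → run A
t=6: ready={A,B,C,D,F,G} → run A
t=7: ready={B,C,D,F,G} → run G
t=8: ready={B,C,D,F,G} → run G
t=9: ready={B,C,D,F,G} → run G
t=10: ready={B,C,D,F,G} → run G
t=11: ready={B,C,D,F,G} → run G
t=12: ready={B,C,D,F,G} → run G
t=13: ready={B,C,D,F,G} → run G
t=14: ready={B,C,D,F} → run F
t=15: ready={B,C,D,F} → run F
t=16: ready={B,C,D,F} → run F
t=17: ready={B,C,D,F} → run F
t=18: ready={B,C,D,F} → run F
t=19: ready={B,C,D,F} → run F
t=20: ready={B,C,D,F} → run F
t=21: ready={B,C,D} → run D
t=22: ready={B,C,D} → run D
t=23: ready={B,C,D} → run D
t=24: ready={B,C,D} → run D
t=25: ready={B,C,D} → run D
t=26: ready={B,C,D} → run D
t=27: ready={B,C,D} → run D
t=28: ready={B,C,D} → run D
t=29: ready={B,C} → run B
t=30: ready={B,C} → run B
t=31: ready={B,C} → run B
t=32: ready={B,C} → run B
t=33: ready={B,C} → run B
t=34: ready={B,C} → run B
t=35: ready={B,C} → run B
t=36: ready={C} → run C
t=37: ready={C} → run C
t=38: ready={C} → run C
t=39: ready={C} → run C
t=40: ready={C} → run C
t=41: ready={C} → run C
t=42: ready={C} → run C
t=43: (idle)
t=44: (idle)
t=45: (idle)
t=46: (idle)
t=47: (idle)
t=48: (idle)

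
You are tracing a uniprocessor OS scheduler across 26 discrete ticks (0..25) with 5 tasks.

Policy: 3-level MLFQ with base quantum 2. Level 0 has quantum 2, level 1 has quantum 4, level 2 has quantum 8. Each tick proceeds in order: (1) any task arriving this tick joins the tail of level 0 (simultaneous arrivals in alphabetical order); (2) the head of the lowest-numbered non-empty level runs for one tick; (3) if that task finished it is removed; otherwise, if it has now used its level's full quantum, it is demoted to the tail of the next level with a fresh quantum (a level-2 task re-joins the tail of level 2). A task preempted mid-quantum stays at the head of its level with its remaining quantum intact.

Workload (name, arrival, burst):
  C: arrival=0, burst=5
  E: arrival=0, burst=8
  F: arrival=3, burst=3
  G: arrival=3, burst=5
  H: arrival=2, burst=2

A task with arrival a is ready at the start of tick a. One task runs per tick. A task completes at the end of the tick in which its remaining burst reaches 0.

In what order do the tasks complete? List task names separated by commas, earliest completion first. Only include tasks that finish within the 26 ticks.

t=0: L0/L1/L2 = CE/-/- → run C
t=1: L0/L1/L2 = CE/-/- → run C
t=2: L0/L1/L2 = EH/C/- → run E
t=3: L0/L1/L2 = EHFG/C/- → run E
t=4: L0/L1/L2 = HFG/CE/- → run H
t=5: L0/L1/L2 = HFG/CE/- → run H
t=6: L0/L1/L2 = FG/CE/- → run F
t=7: L0/L1/L2 = FG/CE/- → run F
t=8: L0/L1/L2 = G/CEF/- → run G
t=9: L0/L1/L2 = G/CEF/- → run G
t=10: L0/L1/L2 = -/CEFG/- → run C
t=11: L0/L1/L2 = -/CEFG/- → run C
t=12: L0/L1/L2 = -/CEFG/- → run C
t=13: L0/L1/L2 = -/EFG/- → run E
t=14: L0/L1/L2 = -/EFG/- → run E
t=15: L0/L1/L2 = -/EFG/- → run E
t=16: L0/L1/L2 = -/EFG/- → run E
t=17: L0/L1/L2 = -/FG/E → run F
t=18: L0/L1/L2 = -/G/E → run G
t=19: L0/L1/L2 = -/G/E → run G
t=20: L0/L1/L2 = -/G/E → run G
t=21: L0/L1/L2 = -/-/E → run E
t=22: L0/L1/L2 = -/-/E → run E
t=23: (idle)
t=24: (idle)
t=25: (idle)

completion order = H, C, F, G, E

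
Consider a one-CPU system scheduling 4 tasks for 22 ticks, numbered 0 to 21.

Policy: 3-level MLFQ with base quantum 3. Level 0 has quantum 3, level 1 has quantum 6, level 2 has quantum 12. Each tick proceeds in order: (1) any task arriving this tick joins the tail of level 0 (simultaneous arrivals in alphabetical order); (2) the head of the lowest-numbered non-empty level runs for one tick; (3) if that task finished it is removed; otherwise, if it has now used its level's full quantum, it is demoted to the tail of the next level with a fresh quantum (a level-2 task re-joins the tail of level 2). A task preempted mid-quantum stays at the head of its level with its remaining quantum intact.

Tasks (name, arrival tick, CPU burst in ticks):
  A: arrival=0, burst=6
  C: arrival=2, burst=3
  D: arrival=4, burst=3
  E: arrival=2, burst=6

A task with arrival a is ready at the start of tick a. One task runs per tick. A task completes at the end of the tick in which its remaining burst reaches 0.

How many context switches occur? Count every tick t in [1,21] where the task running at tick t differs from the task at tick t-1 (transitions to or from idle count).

t=0: L0/L1/L2 = A/-/- → run A
t=1: L0/L1/L2 = A/-/- → run A
t=2: L0/L1/L2 = ACE/-/- → run A
t=3: L0/L1/L2 = CE/A/- → run C
t=4: L0/L1/L2 = CED/A/- → run C
t=5: L0/L1/L2 = CED/A/- → run C
t=6: L0/L1/L2 = ED/A/- → run E
t=7: L0/L1/L2 = ED/A/- → run E
t=8: L0/L1/L2 = ED/A/- → run E
t=9: L0/L1/L2 = D/AE/- → run D
t=10: L0/L1/L2 = D/AE/- → run D
t=11: L0/L1/L2 = D/AE/- → run D
t=12: L0/L1/L2 = -/AE/- → run A
t=13: L0/L1/L2 = -/AE/- → run A
t=14: L0/L1/L2 = -/AE/- → run A
t=15: L0/L1/L2 = -/E/- → run E
t=16: L0/L1/L2 = -/E/- → run E
t=17: L0/L1/L2 = -/E/- → run E
t=18: (idle)
t=19: (idle)
t=20: (idle)
t=21: (idle)

context switches = 6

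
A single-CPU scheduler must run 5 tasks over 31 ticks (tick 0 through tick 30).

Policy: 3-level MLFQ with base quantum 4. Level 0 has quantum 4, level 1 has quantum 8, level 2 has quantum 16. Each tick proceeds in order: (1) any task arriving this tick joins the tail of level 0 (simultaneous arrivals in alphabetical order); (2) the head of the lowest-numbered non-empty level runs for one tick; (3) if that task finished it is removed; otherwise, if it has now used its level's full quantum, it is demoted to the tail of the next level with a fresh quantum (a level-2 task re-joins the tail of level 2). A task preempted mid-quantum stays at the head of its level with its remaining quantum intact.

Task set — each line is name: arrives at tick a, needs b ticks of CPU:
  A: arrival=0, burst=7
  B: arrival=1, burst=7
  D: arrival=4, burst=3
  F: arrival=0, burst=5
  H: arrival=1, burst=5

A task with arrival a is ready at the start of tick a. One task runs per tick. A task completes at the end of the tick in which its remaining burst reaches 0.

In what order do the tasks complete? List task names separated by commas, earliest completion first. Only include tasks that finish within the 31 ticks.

completion order = D, A, F, B, H

t=0: L0/L1/L2 = AF/-/- → run A
t=1: L0/L1/L2 = AFBH/-/- → run A
t=2: L0/L1/L2 = AFBH/-/- → run A
t=3: L0/L1/L2 = AFBH/-/- → run A
t=4: L0/L1/L2 = FBHD/A/- → run F
t=5: L0/L1/L2 = FBHD/A/- → run F
t=6: L0/L1/L2 = FBHD/A/- → run F
t=7: L0/L1/L2 = FBHD/A/- → run F
t=8: L0/L1/L2 = BHD/AF/- → run B
t=9: L0/L1/L2 = BHD/AF/- → run B
t=10: L0/L1/L2 = BHD/AF/- → run B
t=11: L0/L1/L2 = BHD/AF/- → run B
t=12: L0/L1/L2 = HD/AFB/- → run H
t=13: L0/L1/L2 = HD/AFB/- → run H
t=14: L0/L1/L2 = HD/AFB/- → run H
t=15: L0/L1/L2 = HD/AFB/- → run H
t=16: L0/L1/L2 = D/AFBH/- → run D
t=17: L0/L1/L2 = D/AFBH/- → run D
t=18: L0/L1/L2 = D/AFBH/- → run D
t=19: L0/L1/L2 = -/AFBH/- → run A
t=20: L0/L1/L2 = -/AFBH/- → run A
t=21: L0/L1/L2 = -/AFBH/- → run A
t=22: L0/L1/L2 = -/FBH/- → run F
t=23: L0/L1/L2 = -/BH/- → run B
t=24: L0/L1/L2 = -/BH/- → run B
t=25: L0/L1/L2 = -/BH/- → run B
t=26: L0/L1/L2 = -/H/- → run H
t=27: (idle)
t=28: (idle)
t=29: (idle)
t=30: (idle)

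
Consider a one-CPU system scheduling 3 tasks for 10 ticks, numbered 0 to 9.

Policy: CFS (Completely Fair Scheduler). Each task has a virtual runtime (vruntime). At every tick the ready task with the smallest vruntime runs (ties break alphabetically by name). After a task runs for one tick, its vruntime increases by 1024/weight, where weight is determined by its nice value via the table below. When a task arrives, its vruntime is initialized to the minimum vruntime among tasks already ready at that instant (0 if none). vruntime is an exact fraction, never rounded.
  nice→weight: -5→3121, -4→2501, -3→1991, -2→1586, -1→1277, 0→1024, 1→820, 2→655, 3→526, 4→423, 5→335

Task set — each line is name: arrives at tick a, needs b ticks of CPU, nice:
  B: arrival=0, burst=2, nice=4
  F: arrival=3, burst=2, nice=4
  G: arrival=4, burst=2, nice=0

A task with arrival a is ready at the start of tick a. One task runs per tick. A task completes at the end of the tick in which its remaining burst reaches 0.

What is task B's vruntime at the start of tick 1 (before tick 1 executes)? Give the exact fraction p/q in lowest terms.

vruntime(B, start of tick 1) = 1024/423

t=0: vr[B=0] → run B
t=1: vr[B=1024/423] → run B
t=2: (idle)
t=3: vr[F=0] → run F
t=4: vr[F=1024/423 G=1024/423] → run F
t=5: vr[G=1024/423] → run G
t=6: vr[G=1447/423] → run G
t=7: (idle)
t=8: (idle)
t=9: (idle)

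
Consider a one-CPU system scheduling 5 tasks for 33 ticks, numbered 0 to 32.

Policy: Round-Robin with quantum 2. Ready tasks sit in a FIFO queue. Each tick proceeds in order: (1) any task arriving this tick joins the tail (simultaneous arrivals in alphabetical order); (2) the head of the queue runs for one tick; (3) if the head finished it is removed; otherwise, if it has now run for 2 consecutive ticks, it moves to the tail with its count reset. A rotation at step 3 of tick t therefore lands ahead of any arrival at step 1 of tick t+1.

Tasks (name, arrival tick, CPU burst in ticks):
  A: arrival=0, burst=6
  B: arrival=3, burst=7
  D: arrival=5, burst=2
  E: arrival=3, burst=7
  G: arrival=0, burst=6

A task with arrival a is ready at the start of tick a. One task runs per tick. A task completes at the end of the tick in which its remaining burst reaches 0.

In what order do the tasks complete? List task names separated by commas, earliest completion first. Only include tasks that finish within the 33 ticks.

t=0: queue=[A,G] q_used=0 → run A
t=1: queue=[A,G] q_used=1 → run A
t=2: queue=[G,A] q_used=0 → run G
t=3: queue=[G,A,B,E] q_used=1 → run G
t=4: queue=[A,B,E,G] q_used=0 → run A
t=5: queue=[A,B,E,G,D] q_used=1 → run A
t=6: queue=[B,E,G,D,A] q_used=0 → run B
t=7: queue=[B,E,G,D,A] q_used=1 → run B
t=8: queue=[E,G,D,A,B] q_used=0 → run E
t=9: queue=[E,G,D,A,B] q_used=1 → run E
t=10: queue=[G,D,A,B,E] q_used=0 → run G
t=11: queue=[G,D,A,B,E] q_used=1 → run G
t=12: queue=[D,A,B,E,G] q_used=0 → run D
t=13: queue=[D,A,B,E,G] q_used=1 → run D
t=14: queue=[A,B,E,G] q_used=0 → run A
t=15: queue=[A,B,E,G] q_used=1 → run A
t=16: queue=[B,E,G] q_used=0 → run B
t=17: queue=[B,E,G] q_used=1 → run B
t=18: queue=[E,G,B] q_used=0 → run E
t=19: queue=[E,G,B] q_used=1 → run E
t=20: queue=[G,B,E] q_used=0 → run G
t=21: queue=[G,B,E] q_used=1 → run G
t=22: queue=[B,E] q_used=0 → run B
t=23: queue=[B,E] q_used=1 → run B
t=24: queue=[E,B] q_used=0 → run E
t=25: queue=[E,B] q_used=1 → run E
t=26: queue=[B,E] q_used=0 → run B
t=27: queue=[E] q_used=0 → run E
t=28: (idle)
t=29: (idle)
t=30: (idle)
t=31: (idle)
t=32: (idle)

completion order = D, A, G, B, E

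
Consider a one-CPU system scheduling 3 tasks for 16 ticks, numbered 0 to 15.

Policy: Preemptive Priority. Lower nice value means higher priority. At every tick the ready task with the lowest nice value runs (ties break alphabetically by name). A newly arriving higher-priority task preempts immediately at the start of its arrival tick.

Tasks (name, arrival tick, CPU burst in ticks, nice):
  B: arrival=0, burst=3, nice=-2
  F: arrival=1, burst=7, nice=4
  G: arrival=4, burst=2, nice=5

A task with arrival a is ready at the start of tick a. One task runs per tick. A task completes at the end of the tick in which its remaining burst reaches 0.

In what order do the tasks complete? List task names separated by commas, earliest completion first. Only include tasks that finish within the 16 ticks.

completion order = B, F, G

t=0: ready={B} → run B
t=1: ready={B,F} → run B
t=2: ready={B,F} → run B
t=3: ready={F} → run F
t=4: ready={F,G} → run F
t=5: ready={F,G} → run F
t=6: ready={F,G} → run F
t=7: ready={F,G} → run F
t=8: ready={F,G} → run F
t=9: ready={F,G} → run F
t=10: ready={G} → run G
t=11: ready={G} → run G
t=12: (idle)
t=13: (idle)
t=14: (idle)
t=15: (idle)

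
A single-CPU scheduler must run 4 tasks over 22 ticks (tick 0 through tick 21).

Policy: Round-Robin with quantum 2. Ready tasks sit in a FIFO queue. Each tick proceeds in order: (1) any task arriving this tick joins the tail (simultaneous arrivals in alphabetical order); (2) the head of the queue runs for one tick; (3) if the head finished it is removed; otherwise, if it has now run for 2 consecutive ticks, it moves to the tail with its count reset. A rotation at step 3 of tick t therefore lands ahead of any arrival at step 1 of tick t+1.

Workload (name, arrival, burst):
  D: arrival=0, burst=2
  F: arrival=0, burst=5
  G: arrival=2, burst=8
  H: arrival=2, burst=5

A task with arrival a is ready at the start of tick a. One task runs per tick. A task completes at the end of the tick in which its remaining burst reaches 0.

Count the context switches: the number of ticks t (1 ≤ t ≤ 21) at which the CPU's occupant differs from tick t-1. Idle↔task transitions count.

t=0: queue=[D,F] q_used=0 → run D
t=1: queue=[D,F] q_used=1 → run D
t=2: queue=[F,G,H] q_used=0 → run F
t=3: queue=[F,G,H] q_used=1 → run F
t=4: queue=[G,H,F] q_used=0 → run G
t=5: queue=[G,H,F] q_used=1 → run G
t=6: queue=[H,F,G] q_used=0 → run H
t=7: queue=[H,F,G] q_used=1 → run H
t=8: queue=[F,G,H] q_used=0 → run F
t=9: queue=[F,G,H] q_used=1 → run F
t=10: queue=[G,H,F] q_used=0 → run G
t=11: queue=[G,H,F] q_used=1 → run G
t=12: queue=[H,F,G] q_used=0 → run H
t=13: queue=[H,F,G] q_used=1 → run H
t=14: queue=[F,G,H] q_used=0 → run F
t=15: queue=[G,H] q_used=0 → run G
t=16: queue=[G,H] q_used=1 → run G
t=17: queue=[H,G] q_used=0 → run H
t=18: queue=[G] q_used=0 → run G
t=19: queue=[G] q_used=1 → run G
t=20: (idle)
t=21: (idle)

context switches = 11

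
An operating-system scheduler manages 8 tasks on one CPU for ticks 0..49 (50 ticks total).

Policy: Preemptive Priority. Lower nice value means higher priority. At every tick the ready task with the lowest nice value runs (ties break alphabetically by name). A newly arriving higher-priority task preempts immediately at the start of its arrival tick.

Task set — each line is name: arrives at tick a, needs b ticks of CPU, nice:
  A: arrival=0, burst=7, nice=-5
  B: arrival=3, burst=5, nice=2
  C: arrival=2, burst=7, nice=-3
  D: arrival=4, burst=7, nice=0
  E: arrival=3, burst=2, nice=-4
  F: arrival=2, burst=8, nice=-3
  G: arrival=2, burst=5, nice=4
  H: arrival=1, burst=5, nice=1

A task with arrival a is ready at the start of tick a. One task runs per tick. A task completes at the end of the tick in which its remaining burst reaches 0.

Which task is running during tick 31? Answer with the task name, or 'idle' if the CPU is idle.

running at tick 31 = H

t=0: ready={A} → run A
t=1: ready={A,H} → run A
t=2: ready={A,C,F,G,H} → run A
t=3: ready={A,B,C,E,F,G,H} → run A
t=4: ready={A,B,C,D,E,F,G,H} → run A
t=5: ready={A,B,C,D,E,F,G,H} → run A
t=6: ready={A,B,C,D,E,F,G,H} → run A
t=7: ready={B,C,D,E,F,G,H} → run E
t=8: ready={B,C,D,E,F,G,H} → run E
t=9: ready={B,C,D,F,G,H} → run C
t=10: ready={B,C,D,F,G,H} → run C
t=11: ready={B,C,D,F,G,H} → run C
t=12: ready={B,C,D,F,G,H} → run C
t=13: ready={B,C,D,F,G,H} → run C
t=14: ready={B,C,D,F,G,H} → run C
t=15: ready={B,C,D,F,G,H} → run C
t=16: ready={B,D,F,G,H} → run F
t=17: ready={B,D,F,G,H} → run F
t=18: ready={B,D,F,G,H} → run F
t=19: ready={B,D,F,G,H} → run F
t=20: ready={B,D,F,G,H} → run F
t=21: ready={B,D,F,G,H} → run F
t=22: ready={B,D,F,G,H} → run F
t=23: ready={B,D,F,G,H} → run F
t=24: ready={B,D,G,H} → run D
t=25: ready={B,D,G,H} → run D
t=26: ready={B,D,G,H} → run D
t=27: ready={B,D,G,H} → run D
t=28: ready={B,D,G,H} → run D
t=29: ready={B,D,G,H} → run D
t=30: ready={B,D,G,H} → run D
t=31: ready={B,G,H} → run H
t=32: ready={B,G,H} → run H
t=33: ready={B,G,H} → run H
t=34: ready={B,G,H} → run H
t=35: ready={B,G,H} → run H
t=36: ready={B,G} → run B
t=37: ready={B,G} → run B
t=38: ready={B,G} → run B
t=39: ready={B,G} → run B
t=40: ready={B,G} → run B
t=41: ready={G} → run G
t=42: ready={G} → run G
t=43: ready={G} → run G
t=44: ready={G} → run G
t=45: ready={G} → run G
t=46: (idle)
t=47: (idle)
t=48: (idle)
t=49: (idle)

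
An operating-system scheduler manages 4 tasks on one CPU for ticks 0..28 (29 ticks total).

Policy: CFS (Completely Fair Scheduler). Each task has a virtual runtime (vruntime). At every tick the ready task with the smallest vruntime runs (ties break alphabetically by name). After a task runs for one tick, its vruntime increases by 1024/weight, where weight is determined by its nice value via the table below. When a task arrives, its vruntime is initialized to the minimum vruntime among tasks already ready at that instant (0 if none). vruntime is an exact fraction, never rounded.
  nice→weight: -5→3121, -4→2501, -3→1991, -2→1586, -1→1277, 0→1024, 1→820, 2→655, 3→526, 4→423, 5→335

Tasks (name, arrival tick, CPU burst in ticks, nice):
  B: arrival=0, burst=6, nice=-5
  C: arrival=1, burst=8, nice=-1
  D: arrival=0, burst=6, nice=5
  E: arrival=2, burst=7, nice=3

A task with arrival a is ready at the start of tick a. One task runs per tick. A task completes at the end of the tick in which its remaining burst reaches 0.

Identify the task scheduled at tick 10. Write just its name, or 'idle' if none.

running at tick 10 = B

t=0: vr[B=0 D=0] → run B
t=1: vr[B=1024/3121 C=0 D=0] → run C
t=2: vr[B=1024/3121 C=1024/1277 D=0 E=0] → run D
t=3: vr[B=1024/3121 C=1024/1277 D=1024/335 E=0] → run E
t=4: vr[B=1024/3121 C=1024/1277 D=1024/335 E=512/263] → run B
t=5: vr[B=2048/3121 C=1024/1277 D=1024/335 E=512/263] → run B
t=6: vr[B=3072/3121 C=1024/1277 D=1024/335 E=512/263] → run C
t=7: vr[B=3072/3121 C=2048/1277 D=1024/335 E=512/263] → run B
t=8: vr[B=4096/3121 C=2048/1277 D=1024/335 E=512/263] → run B
t=9: vr[B=5120/3121 C=2048/1277 D=1024/335 E=512/263] → run C
t=10: vr[B=5120/3121 C=3072/1277 D=1024/335 E=512/263] → run B
t=11: vr[C=3072/1277 D=1024/335 E=512/263] → run E
t=12: vr[C=3072/1277 D=1024/335 E=1024/263] → run C
t=13: vr[C=4096/1277 D=1024/335 E=1024/263] → run D
t=14: vr[C=4096/1277 D=2048/335 E=1024/263] → run C
t=15: vr[C=5120/1277 D=2048/335 E=1024/263] → run E
t=16: vr[C=5120/1277 D=2048/335 E=1536/263] → run C
t=17: vr[C=6144/1277 D=2048/335 E=1536/263] → run C
t=18: vr[C=7168/1277 D=2048/335 E=1536/263] → run C
t=19: vr[D=2048/335 E=1536/263] → run E
t=20: vr[D=2048/335 E=2048/263] → run D
t=21: vr[D=3072/335 E=2048/263] → run E
t=22: vr[D=3072/335 E=2560/263] → run D
t=23: vr[D=4096/335 E=2560/263] → run E
t=24: vr[D=4096/335 E=3072/263] → run E
t=25: vr[D=4096/335] → run D
t=26: vr[D=1024/67] → run D
t=27: (idle)
t=28: (idle)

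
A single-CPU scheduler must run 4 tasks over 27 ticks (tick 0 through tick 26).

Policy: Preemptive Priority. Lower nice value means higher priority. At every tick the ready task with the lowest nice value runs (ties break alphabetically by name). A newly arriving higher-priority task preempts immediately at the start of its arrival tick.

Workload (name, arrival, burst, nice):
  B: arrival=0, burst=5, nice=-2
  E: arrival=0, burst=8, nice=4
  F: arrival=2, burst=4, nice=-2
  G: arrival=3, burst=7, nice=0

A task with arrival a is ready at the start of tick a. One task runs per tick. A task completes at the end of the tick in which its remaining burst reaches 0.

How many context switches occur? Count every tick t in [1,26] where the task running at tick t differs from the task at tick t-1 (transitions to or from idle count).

t=0: ready={B,E} → run B
t=1: ready={B,E} → run B
t=2: ready={B,E,F} → run B
t=3: ready={B,E,F,G} → run B
t=4: ready={B,E,F,G} → run B
t=5: ready={E,F,G} → run F
t=6: ready={E,F,G} → run F
t=7: ready={E,F,G} → run F
t=8: ready={E,F,G} → run F
t=9: ready={E,G} → run G
t=10: ready={E,G} → run G
t=11: ready={E,G} → run G
t=12: ready={E,G} → run G
t=13: ready={E,G} → run G
t=14: ready={E,G} → run G
t=15: ready={E,G} → run G
t=16: ready={E} → run E
t=17: ready={E} → run E
t=18: ready={E} → run E
t=19: ready={E} → run E
t=20: ready={E} → run E
t=21: ready={E} → run E
t=22: ready={E} → run E
t=23: ready={E} → run E
t=24: (idle)
t=25: (idle)
t=26: (idle)

context switches = 4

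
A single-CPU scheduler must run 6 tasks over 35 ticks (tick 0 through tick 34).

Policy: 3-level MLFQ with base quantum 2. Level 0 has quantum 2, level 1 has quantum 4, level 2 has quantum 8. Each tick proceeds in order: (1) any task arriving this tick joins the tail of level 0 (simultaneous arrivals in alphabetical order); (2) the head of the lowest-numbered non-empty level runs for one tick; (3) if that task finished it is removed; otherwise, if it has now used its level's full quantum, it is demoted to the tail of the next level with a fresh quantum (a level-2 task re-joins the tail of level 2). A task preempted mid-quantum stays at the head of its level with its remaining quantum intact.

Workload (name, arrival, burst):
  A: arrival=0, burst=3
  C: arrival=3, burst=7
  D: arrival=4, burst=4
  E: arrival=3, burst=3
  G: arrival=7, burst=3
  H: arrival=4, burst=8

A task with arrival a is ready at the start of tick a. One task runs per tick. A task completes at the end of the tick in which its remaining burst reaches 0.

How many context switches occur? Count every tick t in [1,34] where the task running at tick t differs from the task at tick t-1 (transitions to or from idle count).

t=0: L0/L1/L2 = A/-/- → run A
t=1: L0/L1/L2 = A/-/- → run A
t=2: L0/L1/L2 = -/A/- → run A
t=3: L0/L1/L2 = CE/-/- → run C
t=4: L0/L1/L2 = CEDH/-/- → run C
t=5: L0/L1/L2 = EDH/C/- → run E
t=6: L0/L1/L2 = EDH/C/- → run E
t=7: L0/L1/L2 = DHG/CE/- → run D
t=8: L0/L1/L2 = DHG/CE/- → run D
t=9: L0/L1/L2 = HG/CED/- → run H
t=10: L0/L1/L2 = HG/CED/- → run H
t=11: L0/L1/L2 = G/CEDH/- → run G
t=12: L0/L1/L2 = G/CEDH/- → run G
t=13: L0/L1/L2 = -/CEDHG/- → run C
t=14: L0/L1/L2 = -/CEDHG/- → run C
t=15: L0/L1/L2 = -/CEDHG/- → run C
t=16: L0/L1/L2 = -/CEDHG/- → run C
t=17: L0/L1/L2 = -/EDHG/C → run E
t=18: L0/L1/L2 = -/DHG/C → run D
t=19: L0/L1/L2 = -/DHG/C → run D
t=20: L0/L1/L2 = -/HG/C → run H
t=21: L0/L1/L2 = -/HG/C → run H
t=22: L0/L1/L2 = -/HG/C → run H
t=23: L0/L1/L2 = -/HG/C → run H
t=24: L0/L1/L2 = -/G/CH → run G
t=25: L0/L1/L2 = -/-/CH → run C
t=26: L0/L1/L2 = -/-/H → run H
t=27: L0/L1/L2 = -/-/H → run H
t=28: (idle)
t=29: (idle)
t=30: (idle)
t=31: (idle)
t=32: (idle)
t=33: (idle)
t=34: (idle)

context switches = 13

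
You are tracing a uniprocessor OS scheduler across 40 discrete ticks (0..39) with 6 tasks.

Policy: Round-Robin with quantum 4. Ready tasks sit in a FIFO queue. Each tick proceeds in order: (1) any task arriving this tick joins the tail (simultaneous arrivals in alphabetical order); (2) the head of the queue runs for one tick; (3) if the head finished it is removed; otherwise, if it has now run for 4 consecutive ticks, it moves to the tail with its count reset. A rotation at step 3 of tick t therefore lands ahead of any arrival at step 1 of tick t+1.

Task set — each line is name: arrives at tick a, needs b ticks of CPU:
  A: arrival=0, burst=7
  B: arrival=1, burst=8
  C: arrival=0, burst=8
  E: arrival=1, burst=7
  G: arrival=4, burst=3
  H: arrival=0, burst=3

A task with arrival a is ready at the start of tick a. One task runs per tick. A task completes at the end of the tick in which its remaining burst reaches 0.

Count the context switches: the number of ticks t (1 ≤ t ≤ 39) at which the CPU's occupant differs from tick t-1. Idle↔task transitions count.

t=0: queue=[A,C,H] q_used=0 → run A
t=1: queue=[A,C,H,B,E] q_used=1 → run A
t=2: queue=[A,C,H,B,E] q_used=2 → run A
t=3: queue=[A,C,H,B,E] q_used=3 → run A
t=4: queue=[C,H,B,E,A,G] q_used=0 → run C
t=5: queue=[C,H,B,E,A,G] q_used=1 → run C
t=6: queue=[C,H,B,E,A,G] q_used=2 → run C
t=7: queue=[C,H,B,E,A,G] q_used=3 → run C
t=8: queue=[H,B,E,A,G,C] q_used=0 → run H
t=9: queue=[H,B,E,A,G,C] q_used=1 → run H
t=10: queue=[H,B,E,A,G,C] q_used=2 → run H
t=11: queue=[B,E,A,G,C] q_used=0 → run B
t=12: queue=[B,E,A,G,C] q_used=1 → run B
t=13: queue=[B,E,A,G,C] q_used=2 → run B
t=14: queue=[B,E,A,G,C] q_used=3 → run B
t=15: queue=[E,A,G,C,B] q_used=0 → run E
t=16: queue=[E,A,G,C,B] q_used=1 → run E
t=17: queue=[E,A,G,C,B] q_used=2 → run E
t=18: queue=[E,A,G,C,B] q_used=3 → run E
t=19: queue=[A,G,C,B,E] q_used=0 → run A
t=20: queue=[A,G,C,B,E] q_used=1 → run A
t=21: queue=[A,G,C,B,E] q_used=2 → run A
t=22: queue=[G,C,B,E] q_used=0 → run G
t=23: queue=[G,C,B,E] q_used=1 → run G
t=24: queue=[G,C,B,E] q_used=2 → run G
t=25: queue=[C,B,E] q_used=0 → run C
t=26: queue=[C,B,E] q_used=1 → run C
t=27: queue=[C,B,E] q_used=2 → run C
t=28: queue=[C,B,E] q_used=3 → run C
t=29: queue=[B,E] q_used=0 → run B
t=30: queue=[B,E] q_used=1 → run B
t=31: queue=[B,E] q_used=2 → run B
t=32: queue=[B,E] q_used=3 → run B
t=33: queue=[E] q_used=0 → run E
t=34: queue=[E] q_used=1 → run E
t=35: queue=[E] q_used=2 → run E
t=36: (idle)
t=37: (idle)
t=38: (idle)
t=39: (idle)

context switches = 10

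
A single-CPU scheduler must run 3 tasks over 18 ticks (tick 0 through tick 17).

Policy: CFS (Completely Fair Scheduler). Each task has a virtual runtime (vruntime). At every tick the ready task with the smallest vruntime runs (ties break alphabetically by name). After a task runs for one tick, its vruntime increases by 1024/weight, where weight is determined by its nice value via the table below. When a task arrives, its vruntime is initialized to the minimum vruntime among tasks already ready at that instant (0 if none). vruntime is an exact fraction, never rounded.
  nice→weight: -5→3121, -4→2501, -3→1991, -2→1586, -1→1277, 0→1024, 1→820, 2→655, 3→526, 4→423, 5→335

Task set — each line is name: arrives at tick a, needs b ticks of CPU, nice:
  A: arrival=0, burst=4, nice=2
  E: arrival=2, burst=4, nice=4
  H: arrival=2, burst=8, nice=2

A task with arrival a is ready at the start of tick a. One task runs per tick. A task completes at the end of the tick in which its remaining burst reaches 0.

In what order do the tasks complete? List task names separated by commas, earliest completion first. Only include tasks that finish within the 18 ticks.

completion order = A, E, H

t=0: vr[A=0] → run A
t=1: vr[A=1024/655] → run A
t=2: vr[A=2048/655 E=2048/655 H=2048/655] → run A
t=3: vr[A=3072/655 E=2048/655 H=2048/655] → run E
t=4: vr[A=3072/655 E=1537024/277065 H=2048/655] → run H
t=5: vr[A=3072/655 E=1537024/277065 H=3072/655] → run A
t=6: vr[E=1537024/277065 H=3072/655] → run H
t=7: vr[E=1537024/277065 H=4096/655] → run E
t=8: vr[E=2207744/277065 H=4096/655] → run H
t=9: vr[E=2207744/277065 H=1024/131] → run H
t=10: vr[E=2207744/277065 H=6144/655] → run E
t=11: vr[E=959488/92355 H=6144/655] → run H
t=12: vr[E=959488/92355 H=7168/655] → run E
t=13: vr[H=7168/655] → run H
t=14: vr[H=8192/655] → run H
t=15: vr[H=9216/655] → run H
t=16: (idle)
t=17: (idle)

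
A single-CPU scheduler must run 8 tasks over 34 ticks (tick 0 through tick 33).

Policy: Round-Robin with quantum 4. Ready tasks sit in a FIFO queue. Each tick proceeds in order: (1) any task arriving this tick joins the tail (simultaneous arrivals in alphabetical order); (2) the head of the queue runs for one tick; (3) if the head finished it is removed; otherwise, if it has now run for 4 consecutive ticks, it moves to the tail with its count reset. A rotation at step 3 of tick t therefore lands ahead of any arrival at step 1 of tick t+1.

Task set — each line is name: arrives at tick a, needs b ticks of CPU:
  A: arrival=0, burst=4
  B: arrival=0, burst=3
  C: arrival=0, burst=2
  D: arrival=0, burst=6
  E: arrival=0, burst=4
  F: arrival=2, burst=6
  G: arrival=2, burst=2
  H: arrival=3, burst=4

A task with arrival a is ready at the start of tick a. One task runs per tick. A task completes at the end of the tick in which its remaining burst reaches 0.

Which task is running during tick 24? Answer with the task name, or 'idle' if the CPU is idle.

running at tick 24 = H

t=0: queue=[A,B,C,D,E] q_used=0 → run A
t=1: queue=[A,B,C,D,E] q_used=1 → run A
t=2: queue=[A,B,C,D,E,F,G] q_used=2 → run A
t=3: queue=[A,B,C,D,E,F,G,H] q_used=3 → run A
t=4: queue=[B,C,D,E,F,G,H] q_used=0 → run B
t=5: queue=[B,C,D,E,F,G,H] q_used=1 → run B
t=6: queue=[B,C,D,E,F,G,H] q_used=2 → run B
t=7: queue=[C,D,E,F,G,H] q_used=0 → run C
t=8: queue=[C,D,E,F,G,H] q_used=1 → run C
t=9: queue=[D,E,F,G,H] q_used=0 → run D
t=10: queue=[D,E,F,G,H] q_used=1 → run D
t=11: queue=[D,E,F,G,H] q_used=2 → run D
t=12: queue=[D,E,F,G,H] q_used=3 → run D
t=13: queue=[E,F,G,H,D] q_used=0 → run E
t=14: queue=[E,F,G,H,D] q_used=1 → run E
t=15: queue=[E,F,G,H,D] q_used=2 → run E
t=16: queue=[E,F,G,H,D] q_used=3 → run E
t=17: queue=[F,G,H,D] q_used=0 → run F
t=18: queue=[F,G,H,D] q_used=1 → run F
t=19: queue=[F,G,H,D] q_used=2 → run F
t=20: queue=[F,G,H,D] q_used=3 → run F
t=21: queue=[G,H,D,F] q_used=0 → run G
t=22: queue=[G,H,D,F] q_used=1 → run G
t=23: queue=[H,D,F] q_used=0 → run H
t=24: queue=[H,D,F] q_used=1 → run H
t=25: queue=[H,D,F] q_used=2 → run H
t=26: queue=[H,D,F] q_used=3 → run H
t=27: queue=[D,F] q_used=0 → run D
t=28: queue=[D,F] q_used=1 → run D
t=29: queue=[F] q_used=0 → run F
t=30: queue=[F] q_used=1 → run F
t=31: (idle)
t=32: (idle)
t=33: (idle)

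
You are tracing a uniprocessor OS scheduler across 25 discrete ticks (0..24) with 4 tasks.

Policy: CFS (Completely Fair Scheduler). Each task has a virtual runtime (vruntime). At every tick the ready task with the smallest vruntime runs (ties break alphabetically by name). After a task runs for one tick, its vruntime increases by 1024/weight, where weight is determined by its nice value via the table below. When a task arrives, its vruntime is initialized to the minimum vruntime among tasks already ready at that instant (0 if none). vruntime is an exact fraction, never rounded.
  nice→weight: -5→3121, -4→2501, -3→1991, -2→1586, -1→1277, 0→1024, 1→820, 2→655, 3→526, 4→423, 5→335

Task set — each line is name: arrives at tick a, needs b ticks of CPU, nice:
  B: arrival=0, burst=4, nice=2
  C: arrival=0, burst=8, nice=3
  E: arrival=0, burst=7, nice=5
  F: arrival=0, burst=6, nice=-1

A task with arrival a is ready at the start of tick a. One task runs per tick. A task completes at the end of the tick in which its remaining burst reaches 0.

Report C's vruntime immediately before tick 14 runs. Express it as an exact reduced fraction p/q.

vruntime(C, start of tick 14) = 1536/263

t=0: vr[B=0 C=0 E=0 F=0] → run B
t=1: vr[B=1024/655 C=0 E=0 F=0] → run C
t=2: vr[B=1024/655 C=512/263 E=0 F=0] → run E
t=3: vr[B=1024/655 C=512/263 E=1024/335 F=0] → run F
t=4: vr[B=1024/655 C=512/263 E=1024/335 F=1024/1277] → run F
t=5: vr[B=1024/655 C=512/263 E=1024/335 F=2048/1277] → run B
t=6: vr[B=2048/655 C=512/263 E=1024/335 F=2048/1277] → run F
t=7: vr[B=2048/655 C=512/263 E=1024/335 F=3072/1277] → run C
t=8: vr[B=2048/655 C=1024/263 E=1024/335 F=3072/1277] → run F
t=9: vr[B=2048/655 C=1024/263 E=1024/335 F=4096/1277] → run E
t=10: vr[B=2048/655 C=1024/263 E=2048/335 F=4096/1277] → run B
t=11: vr[B=3072/655 C=1024/263 E=2048/335 F=4096/1277] → run F
t=12: vr[B=3072/655 C=1024/263 E=2048/335 F=5120/1277] → run C
t=13: vr[B=3072/655 C=1536/263 E=2048/335 F=5120/1277] → run F
t=14: vr[B=3072/655 C=1536/263 E=2048/335] → run B
t=15: vr[C=1536/263 E=2048/335] → run C
t=16: vr[C=2048/263 E=2048/335] → run E
t=17: vr[C=2048/263 E=3072/335] → run C
t=18: vr[C=2560/263 E=3072/335] → run E
t=19: vr[C=2560/263 E=4096/335] → run C
t=20: vr[C=3072/263 E=4096/335] → run C
t=21: vr[C=3584/263 E=4096/335] → run E
t=22: vr[C=3584/263 E=1024/67] → run C
t=23: vr[E=1024/67] → run E
t=24: vr[E=6144/335] → run E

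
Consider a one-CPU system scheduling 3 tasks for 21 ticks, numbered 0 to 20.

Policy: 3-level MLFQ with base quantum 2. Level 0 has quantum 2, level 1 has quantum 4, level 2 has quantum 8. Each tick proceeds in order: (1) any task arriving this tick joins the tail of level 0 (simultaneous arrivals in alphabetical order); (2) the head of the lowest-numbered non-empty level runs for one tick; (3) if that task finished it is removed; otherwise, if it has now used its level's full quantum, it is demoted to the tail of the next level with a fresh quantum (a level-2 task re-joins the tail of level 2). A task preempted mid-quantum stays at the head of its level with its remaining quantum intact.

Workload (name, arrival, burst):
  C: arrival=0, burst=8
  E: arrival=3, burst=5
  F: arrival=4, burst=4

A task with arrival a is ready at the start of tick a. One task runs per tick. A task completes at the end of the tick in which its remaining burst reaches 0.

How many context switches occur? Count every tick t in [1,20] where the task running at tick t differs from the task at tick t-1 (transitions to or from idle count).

context switches = 7

t=0: L0/L1/L2 = C/-/- → run C
t=1: L0/L1/L2 = C/-/- → run C
t=2: L0/L1/L2 = -/C/- → run C
t=3: L0/L1/L2 = E/C/- → run E
t=4: L0/L1/L2 = EF/C/- → run E
t=5: L0/L1/L2 = F/CE/- → run F
t=6: L0/L1/L2 = F/CE/- → run F
t=7: L0/L1/L2 = -/CEF/- → run C
t=8: L0/L1/L2 = -/CEF/- → run C
t=9: L0/L1/L2 = -/CEF/- → run C
t=10: L0/L1/L2 = -/EF/C → run E
t=11: L0/L1/L2 = -/EF/C → run E
t=12: L0/L1/L2 = -/EF/C → run E
t=13: L0/L1/L2 = -/F/C → run F
t=14: L0/L1/L2 = -/F/C → run F
t=15: L0/L1/L2 = -/-/C → run C
t=16: L0/L1/L2 = -/-/C → run C
t=17: (idle)
t=18: (idle)
t=19: (idle)
t=20: (idle)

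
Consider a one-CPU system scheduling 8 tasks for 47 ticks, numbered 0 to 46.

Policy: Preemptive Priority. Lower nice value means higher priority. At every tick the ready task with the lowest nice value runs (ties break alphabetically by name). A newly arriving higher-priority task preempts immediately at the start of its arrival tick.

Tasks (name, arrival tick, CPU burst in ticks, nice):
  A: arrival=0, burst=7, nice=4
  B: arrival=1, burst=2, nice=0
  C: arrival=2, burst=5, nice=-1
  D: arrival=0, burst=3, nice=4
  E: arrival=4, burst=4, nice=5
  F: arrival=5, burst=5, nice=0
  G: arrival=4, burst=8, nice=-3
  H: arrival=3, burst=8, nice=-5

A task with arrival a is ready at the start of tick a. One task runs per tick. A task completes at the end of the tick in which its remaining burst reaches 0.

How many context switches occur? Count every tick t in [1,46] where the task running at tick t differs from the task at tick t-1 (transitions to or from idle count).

t=0: ready={A,D} → run A
t=1: ready={A,B,D} → run B
t=2: ready={A,B,C,D} → run C
t=3: ready={A,B,C,D,H} → run H
t=4: ready={A,B,C,D,E,G,H} → run H
t=5: ready={A,B,C,D,E,F,G,H} → run H
t=6: ready={A,B,C,D,E,F,G,H} → run H
t=7: ready={A,B,C,D,E,F,G,H} → run H
t=8: ready={A,B,C,D,E,F,G,H} → run H
t=9: ready={A,B,C,D,E,F,G,H} → run H
t=10: ready={A,B,C,D,E,F,G,H} → run H
t=11: ready={A,B,C,D,E,F,G} → run G
t=12: ready={A,B,C,D,E,F,G} → run G
t=13: ready={A,B,C,D,E,F,G} → run G
t=14: ready={A,B,C,D,E,F,G} → run G
t=15: ready={A,B,C,D,E,F,G} → run G
t=16: ready={A,B,C,D,E,F,G} → run G
t=17: ready={A,B,C,D,E,F,G} → run G
t=18: ready={A,B,C,D,E,F,G} → run G
t=19: ready={A,B,C,D,E,F} → run C
t=20: ready={A,B,C,D,E,F} → run C
t=21: ready={A,B,C,D,E,F} → run C
t=22: ready={A,B,C,D,E,F} → run C
t=23: ready={A,B,D,E,F} → run B
t=24: ready={A,D,E,F} → run F
t=25: ready={A,D,E,F} → run F
t=26: ready={A,D,E,F} → run F
t=27: ready={A,D,E,F} → run F
t=28: ready={A,D,E,F} → run F
t=29: ready={A,D,E} → run A
t=30: ready={A,D,E} → run A
t=31: ready={A,D,E} → run A
t=32: ready={A,D,E} → run A
t=33: ready={A,D,E} → run A
t=34: ready={A,D,E} → run A
t=35: ready={D,E} → run D
t=36: ready={D,E} → run D
t=37: ready={D,E} → run D
t=38: ready={E} → run E
t=39: ready={E} → run E
t=40: ready={E} → run E
t=41: ready={E} → run E
t=42: (idle)
t=43: (idle)
t=44: (idle)
t=45: (idle)
t=46: (idle)

context switches = 11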